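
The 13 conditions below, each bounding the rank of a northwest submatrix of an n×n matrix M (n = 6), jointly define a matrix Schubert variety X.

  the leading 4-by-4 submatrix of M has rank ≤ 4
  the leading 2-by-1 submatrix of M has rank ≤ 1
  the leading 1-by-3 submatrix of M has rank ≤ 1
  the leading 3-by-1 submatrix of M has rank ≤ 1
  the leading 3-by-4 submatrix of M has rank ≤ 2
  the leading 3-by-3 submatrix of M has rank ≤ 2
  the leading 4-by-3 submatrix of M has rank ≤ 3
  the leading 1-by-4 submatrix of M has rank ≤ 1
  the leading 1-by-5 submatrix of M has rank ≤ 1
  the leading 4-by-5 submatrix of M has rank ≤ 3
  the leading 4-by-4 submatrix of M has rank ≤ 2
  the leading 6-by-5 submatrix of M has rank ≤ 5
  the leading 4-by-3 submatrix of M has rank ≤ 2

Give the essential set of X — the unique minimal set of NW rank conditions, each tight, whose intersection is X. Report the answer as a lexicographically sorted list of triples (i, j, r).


Computing R[i][j] = min implied NW-rank bound (n=6, 13 conditions):

  1 | 1 | 1 | 1 | 1 | 1
  1 | 2 | 2 | 2 | 2 | 2
  1 | 2 | 2 | 2 | 3 | 3
  1 | 2 | 2 | 2 | 3 | 4
  1 | 2 | 3 | 3 | 4 | 5
  1 | 2 | 3 | 4 | 5 | 6

reading off 1-entries of Δ²R: w = (1, 2, 5, 6, 3, 4).

Fulton essential set (1 of the 4 Rothe cells):

[(4, 4, 2)]


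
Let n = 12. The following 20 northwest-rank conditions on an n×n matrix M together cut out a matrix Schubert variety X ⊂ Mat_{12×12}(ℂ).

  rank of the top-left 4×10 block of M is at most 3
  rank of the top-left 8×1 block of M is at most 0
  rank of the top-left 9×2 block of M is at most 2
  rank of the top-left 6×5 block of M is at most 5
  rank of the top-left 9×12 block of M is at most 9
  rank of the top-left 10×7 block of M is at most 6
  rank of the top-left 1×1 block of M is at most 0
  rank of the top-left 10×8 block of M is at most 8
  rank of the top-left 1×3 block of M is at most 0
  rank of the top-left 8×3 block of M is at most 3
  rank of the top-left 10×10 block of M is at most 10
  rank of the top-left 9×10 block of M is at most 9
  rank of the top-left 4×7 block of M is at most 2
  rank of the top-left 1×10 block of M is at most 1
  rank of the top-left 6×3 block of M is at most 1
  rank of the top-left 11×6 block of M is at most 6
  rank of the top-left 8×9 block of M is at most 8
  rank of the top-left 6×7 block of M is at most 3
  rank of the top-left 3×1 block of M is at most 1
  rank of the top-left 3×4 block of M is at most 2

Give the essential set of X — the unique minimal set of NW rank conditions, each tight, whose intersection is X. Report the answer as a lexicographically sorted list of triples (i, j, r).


The tightest implied rank at each (i,j), from the 20 conditions:

  i=1: 0 0 0 1 1 1 1 1 1 1 1 1
  i=2: 0 1 1 2 2 2 2 2 2 2 2 2
  i=3: 0 1 1 2 2 2 2 3 3 3 3 3
  i=4: 0 1 1 2 2 2 2 3 3 3 4 4
  i=5: 0 1 1 2 3 3 3 4 4 4 5 5
  i=6: 0 1 1 2 3 3 3 4 5 5 6 6
  i=7: 0 1 2 3 4 4 4 5 6 6 7 7
  i=8: 0 1 2 3 4 5 5 6 7 7 8 8
  i=9: 1 2 3 4 5 6 6 7 8 8 9 9
  i=10: 1 2 3 4 5 6 6 7 8 9 10 10
  i=11: 1 2 3 4 5 6 7 8 9 10 11 11
  i=12: 1 2 3 4 5 6 7 8 9 10 11 12

so w = (4, 2, 8, 11, 5, 9, 3, 6, 1, 10, 7, 12).

D(w) has 25 cells with 7 SE-corners; essential set:

[(1, 3, 0), (4, 7, 2), (4, 10, 3), (6, 3, 1), (6, 7, 3), (8, 1, 0), (10, 7, 6)]


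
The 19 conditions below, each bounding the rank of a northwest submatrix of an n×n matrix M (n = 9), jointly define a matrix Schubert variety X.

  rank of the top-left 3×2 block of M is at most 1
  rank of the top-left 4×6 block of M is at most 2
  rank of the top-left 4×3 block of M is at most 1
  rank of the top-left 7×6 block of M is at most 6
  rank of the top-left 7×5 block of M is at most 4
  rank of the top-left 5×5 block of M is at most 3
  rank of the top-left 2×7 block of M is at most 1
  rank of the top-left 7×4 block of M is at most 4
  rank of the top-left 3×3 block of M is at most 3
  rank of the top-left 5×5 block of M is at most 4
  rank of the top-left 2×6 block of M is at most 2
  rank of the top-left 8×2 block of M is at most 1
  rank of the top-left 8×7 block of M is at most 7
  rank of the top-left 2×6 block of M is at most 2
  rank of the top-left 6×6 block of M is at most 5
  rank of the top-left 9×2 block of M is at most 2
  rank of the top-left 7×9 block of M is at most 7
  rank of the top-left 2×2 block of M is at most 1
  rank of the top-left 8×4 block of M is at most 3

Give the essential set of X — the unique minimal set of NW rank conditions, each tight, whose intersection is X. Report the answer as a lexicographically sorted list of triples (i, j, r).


Recovering R(i,j) via the rank-extension bound from the 19 conditions:

  row 1: 1 1 1 1 1 1 1 1 1
  row 2: 1 1 1 1 1 1 1 2 2
  row 3: 1 1 1 2 2 2 2 3 3
  row 4: 1 1 1 2 2 2 3 4 4
  row 5: 1 1 2 3 3 3 4 5 5
  row 6: 1 1 2 3 4 4 5 6 6
  row 7: 1 1 2 3 4 5 6 7 7
  row 8: 1 1 2 3 4 5 6 7 8
  row 9: 1 2 3 4 5 6 7 8 9

reading off 1-entries of Δ²R: w = (1, 8, 4, 7, 3, 5, 6, 9, 2).

|D(w)|=16, |Ess(w)|=4:

[(2, 7, 1), (4, 3, 1), (4, 6, 2), (8, 2, 1)]


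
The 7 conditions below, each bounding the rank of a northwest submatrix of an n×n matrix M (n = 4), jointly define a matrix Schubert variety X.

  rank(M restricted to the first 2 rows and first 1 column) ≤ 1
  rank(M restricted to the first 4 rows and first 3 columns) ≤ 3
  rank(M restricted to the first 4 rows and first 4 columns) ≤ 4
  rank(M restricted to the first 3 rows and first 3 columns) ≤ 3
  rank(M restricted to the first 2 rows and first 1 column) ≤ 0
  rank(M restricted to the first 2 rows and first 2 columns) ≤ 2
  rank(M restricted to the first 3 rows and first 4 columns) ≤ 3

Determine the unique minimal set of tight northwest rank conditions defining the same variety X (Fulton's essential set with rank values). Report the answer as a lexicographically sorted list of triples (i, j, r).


Recovering R(i,j) via the rank-extension bound from the 7 conditions:

  i=1: 0  1  1  1
  i=2: 0  1  2  2
  i=3: 1  2  3  3
  i=4: 1  2  3  4

giving w = (2, 3, 1, 4) via Δ²R.

Fulton essential set (1 of the 2 Rothe cells):

[(2, 1, 0)]


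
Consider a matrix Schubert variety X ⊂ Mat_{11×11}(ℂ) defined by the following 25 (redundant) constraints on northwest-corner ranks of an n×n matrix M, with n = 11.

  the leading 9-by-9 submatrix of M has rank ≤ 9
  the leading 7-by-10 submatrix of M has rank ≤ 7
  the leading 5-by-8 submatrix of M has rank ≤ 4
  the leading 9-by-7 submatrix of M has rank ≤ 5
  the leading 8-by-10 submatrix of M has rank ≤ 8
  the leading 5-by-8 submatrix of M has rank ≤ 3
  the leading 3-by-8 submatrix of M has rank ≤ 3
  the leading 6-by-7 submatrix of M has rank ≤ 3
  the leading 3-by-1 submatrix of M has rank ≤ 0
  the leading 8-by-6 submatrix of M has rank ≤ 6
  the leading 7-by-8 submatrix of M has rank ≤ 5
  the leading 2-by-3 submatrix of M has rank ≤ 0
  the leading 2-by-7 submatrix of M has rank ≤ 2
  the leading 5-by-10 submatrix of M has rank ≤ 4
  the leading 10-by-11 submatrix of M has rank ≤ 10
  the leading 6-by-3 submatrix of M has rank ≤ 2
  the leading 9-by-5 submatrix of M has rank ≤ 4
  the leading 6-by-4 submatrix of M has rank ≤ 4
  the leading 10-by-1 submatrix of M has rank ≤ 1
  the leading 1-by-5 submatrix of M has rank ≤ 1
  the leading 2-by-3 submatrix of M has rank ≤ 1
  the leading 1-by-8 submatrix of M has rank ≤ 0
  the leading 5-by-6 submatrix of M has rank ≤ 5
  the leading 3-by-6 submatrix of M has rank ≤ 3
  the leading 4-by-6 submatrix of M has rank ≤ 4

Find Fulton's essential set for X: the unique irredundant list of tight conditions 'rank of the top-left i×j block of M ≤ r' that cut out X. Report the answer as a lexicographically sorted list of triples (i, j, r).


Reconstructing r_w from the 25 given conditions:

  row 1: 0 | 0 | 0 | 0 | 0 | 0 | 0 | 0 | 1 | 1 | 1
  row 2: 0 | 0 | 0 | 1 | 1 | 1 | 1 | 1 | 2 | 2 | 2
  row 3: 0 | 1 | 1 | 2 | 2 | 2 | 2 | 2 | 3 | 3 | 3
  row 4: 1 | 2 | 2 | 3 | 3 | 3 | 3 | 3 | 4 | 4 | 4
  row 5: 1 | 2 | 2 | 3 | 3 | 3 | 3 | 3 | 4 | 4 | 5
  row 6: 1 | 2 | 2 | 3 | 3 | 3 | 3 | 4 | 5 | 5 | 6
  row 7: 1 | 2 | 3 | 4 | 4 | 4 | 4 | 5 | 6 | 6 | 7
  row 8: 1 | 2 | 3 | 4 | 4 | 5 | 5 | 6 | 7 | 7 | 8
  row 9: 1 | 2 | 3 | 4 | 4 | 5 | 5 | 6 | 7 | 8 | 9
  row 10: 1 | 2 | 3 | 4 | 5 | 6 | 6 | 7 | 8 | 9 | 10
  row 11: 1 | 2 | 3 | 4 | 5 | 6 | 7 | 8 | 9 | 10 | 11

hence w(1..11) = (9, 4, 2, 1, 11, 8, 3, 6, 10, 5, 7).

Rothe diagram D(w) (25 cells), 9 SE-corners (essential conditions):

[(1, 8, 0), (2, 3, 0), (3, 1, 0), (5, 8, 3), (5, 10, 4), (6, 3, 2), (6, 7, 3), (9, 5, 4), (9, 7, 5)]


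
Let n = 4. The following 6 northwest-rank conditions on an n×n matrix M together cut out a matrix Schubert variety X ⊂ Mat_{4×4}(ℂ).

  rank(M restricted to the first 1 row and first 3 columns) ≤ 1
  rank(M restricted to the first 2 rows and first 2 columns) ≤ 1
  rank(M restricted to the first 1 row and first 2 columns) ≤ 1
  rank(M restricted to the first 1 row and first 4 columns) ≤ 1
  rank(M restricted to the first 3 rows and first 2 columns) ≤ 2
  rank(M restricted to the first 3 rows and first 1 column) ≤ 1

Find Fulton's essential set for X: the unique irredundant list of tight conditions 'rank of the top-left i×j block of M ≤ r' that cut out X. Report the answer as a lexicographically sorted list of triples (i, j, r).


Propagating the 6 rank bounds to every northwest block:

  R[1]: 1 | 1 | 1 | 1
  R[2]: 1 | 1 | 2 | 2
  R[3]: 1 | 2 | 3 | 3
  R[4]: 1 | 2 | 3 | 4

reading off 1-entries of Δ²R: w = (1, 3, 2, 4).

|D(w)|=1, |Ess(w)|=1:

[(2, 2, 1)]


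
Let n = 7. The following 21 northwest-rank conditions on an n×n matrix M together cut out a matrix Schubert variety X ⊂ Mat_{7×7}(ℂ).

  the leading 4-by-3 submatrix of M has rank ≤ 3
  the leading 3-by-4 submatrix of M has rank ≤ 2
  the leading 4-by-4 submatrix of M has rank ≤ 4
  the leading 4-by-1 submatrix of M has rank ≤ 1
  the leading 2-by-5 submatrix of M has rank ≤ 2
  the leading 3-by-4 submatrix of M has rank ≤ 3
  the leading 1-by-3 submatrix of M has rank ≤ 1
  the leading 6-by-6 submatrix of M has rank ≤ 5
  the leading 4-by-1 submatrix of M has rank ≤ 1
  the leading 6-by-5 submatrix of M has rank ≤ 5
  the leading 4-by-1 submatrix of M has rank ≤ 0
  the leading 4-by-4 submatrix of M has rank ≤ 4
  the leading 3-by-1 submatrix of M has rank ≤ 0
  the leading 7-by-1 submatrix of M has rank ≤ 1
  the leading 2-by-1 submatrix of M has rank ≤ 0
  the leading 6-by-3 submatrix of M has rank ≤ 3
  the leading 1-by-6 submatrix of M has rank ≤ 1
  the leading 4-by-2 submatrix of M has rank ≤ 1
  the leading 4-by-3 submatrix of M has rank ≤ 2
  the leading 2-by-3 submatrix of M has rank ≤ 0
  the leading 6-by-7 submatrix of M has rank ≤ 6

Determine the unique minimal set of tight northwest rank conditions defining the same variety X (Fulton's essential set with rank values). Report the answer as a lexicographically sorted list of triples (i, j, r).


Rank table r_w(7×7) implied by the 21 constraints:

  i=1: 0, 0, 0, 1, 1, 1, 1
  i=2: 0, 0, 0, 1, 2, 2, 2
  i=3: 0, 1, 1, 2, 3, 3, 3
  i=4: 0, 1, 2, 3, 4, 4, 4
  i=5: 1, 2, 3, 4, 5, 5, 5
  i=6: 1, 2, 3, 4, 5, 5, 6
  i=7: 1, 2, 3, 4, 5, 6, 7

the unique w with this rank table is (4, 5, 2, 3, 1, 7, 6).

ℓ(w)=9; the 3 essential cells (i,j,r):

[(2, 3, 0), (4, 1, 0), (6, 6, 5)]


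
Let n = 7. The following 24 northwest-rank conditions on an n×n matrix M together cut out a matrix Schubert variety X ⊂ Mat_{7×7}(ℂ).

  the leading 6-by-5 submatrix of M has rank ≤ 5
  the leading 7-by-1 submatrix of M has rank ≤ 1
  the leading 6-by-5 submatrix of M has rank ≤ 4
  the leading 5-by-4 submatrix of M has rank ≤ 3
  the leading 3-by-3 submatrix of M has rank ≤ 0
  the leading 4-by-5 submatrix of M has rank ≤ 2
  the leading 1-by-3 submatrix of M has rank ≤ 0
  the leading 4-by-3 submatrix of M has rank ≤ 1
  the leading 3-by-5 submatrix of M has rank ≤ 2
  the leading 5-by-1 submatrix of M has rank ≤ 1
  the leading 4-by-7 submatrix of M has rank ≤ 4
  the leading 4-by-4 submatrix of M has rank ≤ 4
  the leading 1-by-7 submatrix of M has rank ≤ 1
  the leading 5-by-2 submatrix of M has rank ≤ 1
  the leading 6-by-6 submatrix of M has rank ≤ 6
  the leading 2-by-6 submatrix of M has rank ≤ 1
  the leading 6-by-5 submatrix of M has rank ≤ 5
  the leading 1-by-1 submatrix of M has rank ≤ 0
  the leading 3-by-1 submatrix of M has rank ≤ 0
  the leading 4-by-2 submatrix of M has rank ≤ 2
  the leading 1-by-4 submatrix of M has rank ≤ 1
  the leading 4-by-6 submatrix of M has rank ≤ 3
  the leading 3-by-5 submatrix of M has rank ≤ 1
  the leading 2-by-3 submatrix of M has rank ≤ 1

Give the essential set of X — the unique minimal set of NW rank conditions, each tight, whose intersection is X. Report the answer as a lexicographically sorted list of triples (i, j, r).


Recovering R(i,j) via the rank-extension bound from the 24 conditions:

  i=1: 0  0  0  1  1  1  1
  i=2: 0  0  0  1  1  1  2
  i=3: 0  0  0  1  1  2  3
  i=4: 1  1  1  2  2  3  4
  i=5: 1  1  2  3  3  4  5
  i=6: 1  2  3  4  4  5  6
  i=7: 1  2  3  4  5  6  7

hence w(1..7) = (4, 7, 6, 1, 3, 2, 5).

ℓ(w)=13; the 4 essential cells (i,j,r):

[(2, 6, 1), (3, 3, 0), (3, 5, 1), (5, 2, 1)]


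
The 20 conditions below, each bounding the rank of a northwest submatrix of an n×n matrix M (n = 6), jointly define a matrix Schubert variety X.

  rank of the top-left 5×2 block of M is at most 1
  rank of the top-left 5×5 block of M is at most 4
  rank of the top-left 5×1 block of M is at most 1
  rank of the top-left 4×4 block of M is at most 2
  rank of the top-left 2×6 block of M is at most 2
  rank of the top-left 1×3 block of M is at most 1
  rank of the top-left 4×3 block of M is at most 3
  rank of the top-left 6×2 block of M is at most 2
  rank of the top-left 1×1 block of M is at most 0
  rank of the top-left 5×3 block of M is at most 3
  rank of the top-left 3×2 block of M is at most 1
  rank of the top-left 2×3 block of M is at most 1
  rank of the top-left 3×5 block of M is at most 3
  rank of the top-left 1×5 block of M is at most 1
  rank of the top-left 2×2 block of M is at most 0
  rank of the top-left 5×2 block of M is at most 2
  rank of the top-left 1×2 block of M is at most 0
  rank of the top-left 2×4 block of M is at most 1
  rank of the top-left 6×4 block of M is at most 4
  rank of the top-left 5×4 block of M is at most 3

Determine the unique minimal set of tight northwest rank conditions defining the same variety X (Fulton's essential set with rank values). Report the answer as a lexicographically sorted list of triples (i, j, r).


Reconstructing r_w from the 20 given conditions:

  0  0  1  1  1  1
  0  0  1  1  2  2
  1  1  2  2  3  3
  1  1  2  2  3  4
  1  1  2  3  4  5
  1  2  3  4  5  6

reading off 1-entries of Δ²R: w = (3, 5, 1, 6, 4, 2).

|D(w)|=8, |Ess(w)|=4:

[(2, 2, 0), (2, 4, 1), (4, 4, 2), (5, 2, 1)]


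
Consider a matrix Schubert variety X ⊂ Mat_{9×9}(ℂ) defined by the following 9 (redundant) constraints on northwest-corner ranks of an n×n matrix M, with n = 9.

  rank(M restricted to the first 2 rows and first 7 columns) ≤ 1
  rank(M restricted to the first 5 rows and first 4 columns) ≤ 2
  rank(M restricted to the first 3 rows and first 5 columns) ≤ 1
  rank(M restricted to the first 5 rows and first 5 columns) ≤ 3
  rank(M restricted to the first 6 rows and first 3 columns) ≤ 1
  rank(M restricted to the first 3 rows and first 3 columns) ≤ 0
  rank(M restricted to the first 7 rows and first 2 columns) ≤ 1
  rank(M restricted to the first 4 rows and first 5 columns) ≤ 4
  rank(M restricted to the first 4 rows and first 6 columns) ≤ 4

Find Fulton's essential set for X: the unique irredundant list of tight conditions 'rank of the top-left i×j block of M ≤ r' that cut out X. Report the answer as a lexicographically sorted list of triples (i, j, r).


Rank table r_w(9×9) implied by the 9 constraints:

  i=1: 0, 0, 0, 1, 1, 1, 1, 1, 1
  i=2: 0, 0, 0, 1, 1, 1, 1, 2, 2
  i=3: 0, 0, 0, 1, 1, 2, 2, 3, 3
  i=4: 1, 1, 1, 2, 2, 3, 3, 4, 4
  i=5: 1, 1, 1, 2, 3, 4, 4, 5, 5
  i=6: 1, 1, 1, 2, 3, 4, 5, 6, 6
  i=7: 1, 1, 2, 3, 4, 5, 6, 7, 7
  i=8: 1, 2, 3, 4, 5, 6, 7, 8, 8
  i=9: 1, 2, 3, 4, 5, 6, 7, 8, 9

second differences of R give the permutation w = (4, 8, 6, 1, 5, 7, 3, 2, 9).

Fulton essential set (5 of the 18 Rothe cells):

[(2, 7, 1), (3, 3, 0), (3, 5, 1), (6, 3, 1), (7, 2, 1)]


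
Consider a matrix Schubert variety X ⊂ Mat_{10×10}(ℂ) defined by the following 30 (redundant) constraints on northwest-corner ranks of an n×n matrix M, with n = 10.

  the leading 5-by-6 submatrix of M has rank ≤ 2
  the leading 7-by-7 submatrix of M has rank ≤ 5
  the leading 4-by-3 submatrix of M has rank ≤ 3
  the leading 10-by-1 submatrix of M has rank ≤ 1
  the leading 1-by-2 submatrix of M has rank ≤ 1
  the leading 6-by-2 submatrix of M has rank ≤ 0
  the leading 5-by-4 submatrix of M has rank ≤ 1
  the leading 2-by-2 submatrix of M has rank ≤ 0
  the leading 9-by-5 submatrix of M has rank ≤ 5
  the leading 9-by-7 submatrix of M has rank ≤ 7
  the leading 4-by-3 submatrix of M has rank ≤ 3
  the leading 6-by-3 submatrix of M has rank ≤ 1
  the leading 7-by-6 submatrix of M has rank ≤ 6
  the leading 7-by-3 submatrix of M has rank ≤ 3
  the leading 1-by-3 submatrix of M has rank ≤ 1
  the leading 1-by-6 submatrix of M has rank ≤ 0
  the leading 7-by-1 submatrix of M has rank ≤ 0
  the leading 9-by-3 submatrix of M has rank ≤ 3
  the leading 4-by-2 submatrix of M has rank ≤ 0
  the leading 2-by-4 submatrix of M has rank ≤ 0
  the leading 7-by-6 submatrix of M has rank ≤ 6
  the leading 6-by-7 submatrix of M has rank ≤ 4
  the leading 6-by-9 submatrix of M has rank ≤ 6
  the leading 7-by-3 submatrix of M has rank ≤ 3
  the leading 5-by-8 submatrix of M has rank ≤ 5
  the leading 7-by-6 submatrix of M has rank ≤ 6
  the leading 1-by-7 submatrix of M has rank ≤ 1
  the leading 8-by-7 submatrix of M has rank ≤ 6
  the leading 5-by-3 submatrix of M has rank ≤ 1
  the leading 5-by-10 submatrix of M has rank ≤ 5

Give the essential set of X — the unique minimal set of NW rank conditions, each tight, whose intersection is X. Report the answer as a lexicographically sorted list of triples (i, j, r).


The tightest implied rank at each (i,j), from the 30 conditions:

  0 | 0 | 0 | 0 | 0 | 0 | 1 | 1 | 1 | 1
  0 | 0 | 0 | 0 | 1 | 1 | 2 | 2 | 2 | 2
  0 | 0 | 1 | 1 | 2 | 2 | 3 | 3 | 3 | 3
  0 | 0 | 1 | 1 | 2 | 2 | 3 | 4 | 4 | 4
  0 | 0 | 1 | 1 | 2 | 2 | 3 | 4 | 5 | 5
  0 | 0 | 1 | 2 | 3 | 3 | 4 | 5 | 6 | 6
  0 | 1 | 2 | 3 | 4 | 4 | 5 | 6 | 7 | 7
  1 | 2 | 3 | 4 | 5 | 5 | 6 | 7 | 8 | 8
  1 | 2 | 3 | 4 | 5 | 6 | 7 | 8 | 9 | 9
  1 | 2 | 3 | 4 | 5 | 6 | 7 | 8 | 9 | 10

second differences of R give the permutation w = (7, 5, 3, 8, 9, 4, 2, 1, 6, 10).

Rothe diagram D(w) (23 cells), 6 SE-corners (essential conditions):

[(1, 6, 0), (2, 4, 0), (5, 4, 1), (5, 6, 2), (6, 2, 0), (7, 1, 0)]


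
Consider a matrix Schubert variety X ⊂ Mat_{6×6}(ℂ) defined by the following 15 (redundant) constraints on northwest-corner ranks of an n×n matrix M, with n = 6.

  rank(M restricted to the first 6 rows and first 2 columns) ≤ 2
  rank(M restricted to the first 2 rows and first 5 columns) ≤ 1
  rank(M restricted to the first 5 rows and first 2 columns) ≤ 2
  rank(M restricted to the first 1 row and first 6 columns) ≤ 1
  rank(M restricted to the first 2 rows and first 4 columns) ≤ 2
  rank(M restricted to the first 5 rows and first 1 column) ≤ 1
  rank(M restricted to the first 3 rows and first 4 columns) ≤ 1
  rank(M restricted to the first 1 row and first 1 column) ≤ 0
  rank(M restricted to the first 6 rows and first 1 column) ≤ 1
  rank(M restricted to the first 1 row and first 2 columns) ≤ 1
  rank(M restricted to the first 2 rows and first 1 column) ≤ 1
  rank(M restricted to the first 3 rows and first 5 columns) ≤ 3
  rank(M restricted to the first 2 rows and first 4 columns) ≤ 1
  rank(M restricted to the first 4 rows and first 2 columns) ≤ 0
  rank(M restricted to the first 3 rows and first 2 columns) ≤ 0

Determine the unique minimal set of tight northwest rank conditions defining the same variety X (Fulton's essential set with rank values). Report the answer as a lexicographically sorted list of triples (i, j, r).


Recovering R(i,j) via the rank-extension bound from the 15 conditions:

  R[1]: 0  0  1  1  1  1
  R[2]: 0  0  1  1  1  2
  R[3]: 0  0  1  1  2  3
  R[4]: 0  0  1  2  3  4
  R[5]: 1  1  2  3  4  5
  R[6]: 1  2  3  4  5  6

so w = (3, 6, 5, 4, 1, 2).

Fulton essential set (3 of the 11 Rothe cells):

[(2, 5, 1), (3, 4, 1), (4, 2, 0)]


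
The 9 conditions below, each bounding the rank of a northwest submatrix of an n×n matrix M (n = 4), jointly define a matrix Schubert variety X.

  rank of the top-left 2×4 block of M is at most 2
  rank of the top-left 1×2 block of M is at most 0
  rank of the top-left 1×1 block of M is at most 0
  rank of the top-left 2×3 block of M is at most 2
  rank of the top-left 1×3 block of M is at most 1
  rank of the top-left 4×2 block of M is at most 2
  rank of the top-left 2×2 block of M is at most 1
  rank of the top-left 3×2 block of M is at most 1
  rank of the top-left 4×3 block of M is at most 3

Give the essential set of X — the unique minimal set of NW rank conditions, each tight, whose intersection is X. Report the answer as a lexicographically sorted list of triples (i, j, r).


Propagating the 9 rank bounds to every northwest block:

  R[1]: 0 | 0 | 1 | 1
  R[2]: 1 | 1 | 2 | 2
  R[3]: 1 | 1 | 2 | 3
  R[4]: 1 | 2 | 3 | 4

giving w = (3, 1, 4, 2) via Δ²R.

|D(w)|=3, |Ess(w)|=2:

[(1, 2, 0), (3, 2, 1)]


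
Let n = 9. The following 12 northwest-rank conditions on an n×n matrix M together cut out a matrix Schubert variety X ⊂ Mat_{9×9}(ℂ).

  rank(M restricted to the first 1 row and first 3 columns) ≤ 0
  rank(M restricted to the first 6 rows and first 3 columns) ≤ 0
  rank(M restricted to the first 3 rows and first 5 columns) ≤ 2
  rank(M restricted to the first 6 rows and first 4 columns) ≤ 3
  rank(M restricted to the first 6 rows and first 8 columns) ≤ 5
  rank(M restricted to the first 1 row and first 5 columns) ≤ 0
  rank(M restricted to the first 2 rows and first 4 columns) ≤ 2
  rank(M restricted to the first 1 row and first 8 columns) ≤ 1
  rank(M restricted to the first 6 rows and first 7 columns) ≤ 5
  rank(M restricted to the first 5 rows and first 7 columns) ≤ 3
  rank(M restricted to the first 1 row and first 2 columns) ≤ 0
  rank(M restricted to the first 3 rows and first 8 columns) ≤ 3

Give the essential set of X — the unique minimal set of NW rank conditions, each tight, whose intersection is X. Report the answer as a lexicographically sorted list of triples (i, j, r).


Rank table r_w(9×9) implied by the 12 constraints:

  R[1]: 0 | 0 | 0 | 0 | 0 | 1 | 1 | 1 | 1
  R[2]: 0 | 0 | 0 | 1 | 1 | 2 | 2 | 2 | 2
  R[3]: 0 | 0 | 0 | 1 | 2 | 3 | 3 | 3 | 3
  R[4]: 0 | 0 | 0 | 1 | 2 | 3 | 3 | 4 | 4
  R[5]: 0 | 0 | 0 | 1 | 2 | 3 | 3 | 4 | 5
  R[6]: 0 | 0 | 0 | 1 | 2 | 3 | 4 | 5 | 6
  R[7]: 1 | 1 | 1 | 2 | 3 | 4 | 5 | 6 | 7
  R[8]: 1 | 2 | 2 | 3 | 4 | 5 | 6 | 7 | 8
  R[9]: 1 | 2 | 3 | 4 | 5 | 6 | 7 | 8 | 9

hence w(1..9) = (6, 4, 5, 8, 9, 7, 1, 2, 3).

|D(w)|=22, |Ess(w)|=3:

[(1, 5, 0), (5, 7, 3), (6, 3, 0)]


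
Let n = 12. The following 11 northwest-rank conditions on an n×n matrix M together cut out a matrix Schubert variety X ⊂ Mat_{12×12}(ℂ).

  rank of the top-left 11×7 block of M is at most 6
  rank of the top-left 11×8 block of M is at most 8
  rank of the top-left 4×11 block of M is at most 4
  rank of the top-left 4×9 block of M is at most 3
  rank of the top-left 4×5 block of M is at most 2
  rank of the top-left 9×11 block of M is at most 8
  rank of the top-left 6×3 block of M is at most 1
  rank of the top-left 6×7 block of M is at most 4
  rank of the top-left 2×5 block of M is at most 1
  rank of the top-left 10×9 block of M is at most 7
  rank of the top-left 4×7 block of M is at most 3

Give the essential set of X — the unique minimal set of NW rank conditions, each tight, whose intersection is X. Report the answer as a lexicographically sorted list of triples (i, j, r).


Reconstructing r_w from the 11 given conditions:

  row 1: 1 | 1 | 1 | 1 | 1 | 1 | 1 | 1 | 1 | 1 | 1 | 1
  row 2: 1 | 1 | 1 | 1 | 1 | 2 | 2 | 2 | 2 | 2 | 2 | 2
  row 3: 1 | 1 | 1 | 2 | 2 | 3 | 3 | 3 | 3 | 3 | 3 | 3
  row 4: 1 | 1 | 1 | 2 | 2 | 3 | 3 | 3 | 3 | 4 | 4 | 4
  row 5: 1 | 1 | 1 | 2 | 3 | 4 | 4 | 4 | 4 | 5 | 5 | 5
  row 6: 1 | 1 | 1 | 2 | 3 | 4 | 4 | 5 | 5 | 6 | 6 | 6
  row 7: 1 | 2 | 2 | 3 | 4 | 5 | 5 | 6 | 6 | 7 | 7 | 7
  row 8: 1 | 2 | 3 | 4 | 5 | 6 | 6 | 7 | 7 | 8 | 8 | 8
  row 9: 1 | 2 | 3 | 4 | 5 | 6 | 6 | 7 | 7 | 8 | 8 | 9
  row 10: 1 | 2 | 3 | 4 | 5 | 6 | 6 | 7 | 7 | 8 | 9 | 10
  row 11: 1 | 2 | 3 | 4 | 5 | 6 | 6 | 7 | 8 | 9 | 10 | 11
  row 12: 1 | 2 | 3 | 4 | 5 | 6 | 7 | 8 | 9 | 10 | 11 | 12

giving w = (1, 6, 4, 10, 5, 8, 2, 3, 12, 11, 9, 7) via Δ²R.

ℓ(w)=23; the 8 essential cells (i,j,r):

[(2, 5, 1), (4, 5, 2), (4, 9, 3), (6, 3, 1), (6, 7, 4), (9, 11, 8), (10, 9, 7), (11, 7, 6)]


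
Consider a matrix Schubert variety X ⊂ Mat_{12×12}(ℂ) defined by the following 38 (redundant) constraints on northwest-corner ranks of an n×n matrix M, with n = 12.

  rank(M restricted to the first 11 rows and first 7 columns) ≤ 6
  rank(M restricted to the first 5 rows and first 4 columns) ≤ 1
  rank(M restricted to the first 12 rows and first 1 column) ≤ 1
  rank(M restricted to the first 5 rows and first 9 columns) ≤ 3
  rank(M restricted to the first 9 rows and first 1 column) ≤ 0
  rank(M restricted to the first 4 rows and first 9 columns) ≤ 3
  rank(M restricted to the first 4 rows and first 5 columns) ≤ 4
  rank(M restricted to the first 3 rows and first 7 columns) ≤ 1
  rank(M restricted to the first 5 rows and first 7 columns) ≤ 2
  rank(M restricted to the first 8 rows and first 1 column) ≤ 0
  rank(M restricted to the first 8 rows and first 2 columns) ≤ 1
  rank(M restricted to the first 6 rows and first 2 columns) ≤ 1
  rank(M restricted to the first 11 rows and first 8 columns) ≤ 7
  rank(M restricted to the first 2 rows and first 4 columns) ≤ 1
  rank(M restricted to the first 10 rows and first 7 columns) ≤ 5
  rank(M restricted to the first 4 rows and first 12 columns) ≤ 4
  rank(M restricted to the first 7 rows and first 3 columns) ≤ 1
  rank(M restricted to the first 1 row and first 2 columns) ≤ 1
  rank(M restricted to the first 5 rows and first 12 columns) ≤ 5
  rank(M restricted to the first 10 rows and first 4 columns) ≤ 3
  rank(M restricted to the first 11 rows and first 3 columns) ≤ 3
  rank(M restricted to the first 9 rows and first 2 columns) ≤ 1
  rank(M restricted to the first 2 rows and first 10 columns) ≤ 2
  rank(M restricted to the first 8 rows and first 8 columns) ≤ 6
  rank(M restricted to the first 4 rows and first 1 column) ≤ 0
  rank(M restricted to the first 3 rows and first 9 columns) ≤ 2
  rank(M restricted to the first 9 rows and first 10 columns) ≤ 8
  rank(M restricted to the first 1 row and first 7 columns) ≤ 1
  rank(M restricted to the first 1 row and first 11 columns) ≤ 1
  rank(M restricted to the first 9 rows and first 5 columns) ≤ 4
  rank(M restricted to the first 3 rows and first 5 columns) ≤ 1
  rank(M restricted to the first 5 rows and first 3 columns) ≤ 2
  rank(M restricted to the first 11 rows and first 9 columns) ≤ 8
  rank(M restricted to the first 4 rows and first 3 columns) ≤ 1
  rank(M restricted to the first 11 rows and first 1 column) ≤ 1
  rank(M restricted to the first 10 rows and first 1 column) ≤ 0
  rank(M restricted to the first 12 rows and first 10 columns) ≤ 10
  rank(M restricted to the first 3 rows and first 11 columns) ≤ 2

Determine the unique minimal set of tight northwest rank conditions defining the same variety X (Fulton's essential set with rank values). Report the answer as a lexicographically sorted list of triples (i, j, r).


Recovering R(i,j) via the rank-extension bound from the 38 conditions:

  R[1]: 0, 1, 1, 1, 1, 1, 1, 1, 1, 1, 1, 1
  R[2]: 0, 1, 1, 1, 1, 1, 1, 2, 2, 2, 2, 2
  R[3]: 0, 1, 1, 1, 1, 1, 1, 2, 2, 2, 2, 3
  R[4]: 0, 1, 1, 1, 2, 2, 2, 3, 3, 3, 3, 4
  R[5]: 0, 1, 1, 1, 2, 2, 2, 3, 3, 4, 4, 5
  R[6]: 0, 1, 1, 2, 3, 3, 3, 4, 4, 5, 5, 6
  R[7]: 0, 1, 1, 2, 3, 4, 4, 5, 5, 6, 6, 7
  R[8]: 0, 1, 2, 3, 4, 5, 5, 6, 6, 7, 7, 8
  R[9]: 0, 1, 2, 3, 4, 5, 5, 6, 7, 8, 8, 9
  R[10]: 0, 1, 2, 3, 4, 5, 5, 6, 7, 8, 9, 10
  R[11]: 1, 2, 3, 4, 5, 6, 6, 7, 8, 9, 10, 11
  R[12]: 1, 2, 3, 4, 5, 6, 7, 8, 9, 10, 11, 12

the unique w with this rank table is (2, 8, 12, 5, 10, 4, 6, 3, 9, 11, 1, 7).

Fulton essential set (8 of the 34 Rothe cells):

[(3, 7, 1), (3, 11, 2), (5, 4, 1), (5, 7, 2), (5, 9, 3), (7, 3, 1), (10, 1, 0), (10, 7, 5)]


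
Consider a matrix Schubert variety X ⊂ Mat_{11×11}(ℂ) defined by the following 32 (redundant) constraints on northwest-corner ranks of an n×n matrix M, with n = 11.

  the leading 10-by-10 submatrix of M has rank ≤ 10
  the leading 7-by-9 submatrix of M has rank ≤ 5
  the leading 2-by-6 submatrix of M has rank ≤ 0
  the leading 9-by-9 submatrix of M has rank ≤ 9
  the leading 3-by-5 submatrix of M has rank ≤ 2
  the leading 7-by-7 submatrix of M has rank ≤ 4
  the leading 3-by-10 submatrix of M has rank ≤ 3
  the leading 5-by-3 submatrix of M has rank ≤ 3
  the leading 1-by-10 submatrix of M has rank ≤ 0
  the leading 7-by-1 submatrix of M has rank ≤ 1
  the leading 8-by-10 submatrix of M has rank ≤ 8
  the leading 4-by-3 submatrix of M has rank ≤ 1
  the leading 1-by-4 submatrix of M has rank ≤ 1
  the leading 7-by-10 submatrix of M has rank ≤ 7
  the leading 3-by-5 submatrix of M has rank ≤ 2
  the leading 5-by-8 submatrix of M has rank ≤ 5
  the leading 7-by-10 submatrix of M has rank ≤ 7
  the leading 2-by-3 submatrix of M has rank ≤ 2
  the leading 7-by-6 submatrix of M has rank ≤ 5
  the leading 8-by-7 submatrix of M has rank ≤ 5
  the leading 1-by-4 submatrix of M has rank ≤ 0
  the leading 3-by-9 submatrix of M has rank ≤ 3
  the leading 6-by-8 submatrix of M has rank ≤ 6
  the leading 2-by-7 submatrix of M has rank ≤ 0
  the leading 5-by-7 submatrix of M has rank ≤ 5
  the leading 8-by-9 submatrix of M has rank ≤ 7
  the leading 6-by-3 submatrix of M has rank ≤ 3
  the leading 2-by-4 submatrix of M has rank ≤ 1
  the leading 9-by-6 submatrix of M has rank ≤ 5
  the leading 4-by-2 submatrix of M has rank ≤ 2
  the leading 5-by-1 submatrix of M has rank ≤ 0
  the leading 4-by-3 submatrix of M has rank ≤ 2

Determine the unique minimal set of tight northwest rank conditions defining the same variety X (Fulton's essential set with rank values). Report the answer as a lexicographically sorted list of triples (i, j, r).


Reconstructing r_w from the 32 given conditions:

  i=1: 0 | 0 | 0 | 0 | 0 | 0 | 0 | 0 | 0 | 0 | 1
  i=2: 0 | 0 | 0 | 0 | 0 | 0 | 0 | 1 | 1 | 1 | 2
  i=3: 0 | 1 | 1 | 1 | 1 | 1 | 1 | 2 | 2 | 2 | 3
  i=4: 0 | 1 | 1 | 2 | 2 | 2 | 2 | 3 | 3 | 3 | 4
  i=5: 0 | 1 | 2 | 3 | 3 | 3 | 3 | 4 | 4 | 4 | 5
  i=6: 1 | 2 | 3 | 4 | 4 | 4 | 4 | 5 | 5 | 5 | 6
  i=7: 1 | 2 | 3 | 4 | 4 | 4 | 4 | 5 | 5 | 6 | 7
  i=8: 1 | 2 | 3 | 4 | 5 | 5 | 5 | 6 | 6 | 7 | 8
  i=9: 1 | 2 | 3 | 4 | 5 | 5 | 6 | 7 | 7 | 8 | 9
  i=10: 1 | 2 | 3 | 4 | 5 | 6 | 7 | 8 | 8 | 9 | 10
  i=11: 1 | 2 | 3 | 4 | 5 | 6 | 7 | 8 | 9 | 10 | 11

reading off 1-entries of Δ²R: w = (11, 8, 2, 4, 3, 1, 10, 5, 7, 6, 9).

7 SE-corners of the 26-cell Rothe diagram give Ess(w):

[(1, 10, 0), (2, 7, 0), (4, 3, 1), (5, 1, 0), (7, 7, 4), (7, 9, 5), (9, 6, 5)]


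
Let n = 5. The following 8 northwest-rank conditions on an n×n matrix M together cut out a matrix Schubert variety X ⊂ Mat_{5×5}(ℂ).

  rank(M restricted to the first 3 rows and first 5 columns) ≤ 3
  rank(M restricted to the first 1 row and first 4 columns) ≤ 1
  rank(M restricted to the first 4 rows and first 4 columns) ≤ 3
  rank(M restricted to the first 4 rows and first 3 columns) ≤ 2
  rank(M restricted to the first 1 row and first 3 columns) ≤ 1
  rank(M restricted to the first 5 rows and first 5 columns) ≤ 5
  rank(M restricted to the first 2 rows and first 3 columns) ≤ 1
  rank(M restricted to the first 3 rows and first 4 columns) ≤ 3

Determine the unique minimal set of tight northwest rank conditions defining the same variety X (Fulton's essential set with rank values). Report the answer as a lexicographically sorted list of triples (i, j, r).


Reconstructing r_w from the 8 given conditions:

  R[1]: 1  1  1  1  1
  R[2]: 1  1  1  2  2
  R[3]: 1  2  2  3  3
  R[4]: 1  2  2  3  4
  R[5]: 1  2  3  4  5

so w = (1, 4, 2, 5, 3).

ℓ(w)=3; the 2 essential cells (i,j,r):

[(2, 3, 1), (4, 3, 2)]


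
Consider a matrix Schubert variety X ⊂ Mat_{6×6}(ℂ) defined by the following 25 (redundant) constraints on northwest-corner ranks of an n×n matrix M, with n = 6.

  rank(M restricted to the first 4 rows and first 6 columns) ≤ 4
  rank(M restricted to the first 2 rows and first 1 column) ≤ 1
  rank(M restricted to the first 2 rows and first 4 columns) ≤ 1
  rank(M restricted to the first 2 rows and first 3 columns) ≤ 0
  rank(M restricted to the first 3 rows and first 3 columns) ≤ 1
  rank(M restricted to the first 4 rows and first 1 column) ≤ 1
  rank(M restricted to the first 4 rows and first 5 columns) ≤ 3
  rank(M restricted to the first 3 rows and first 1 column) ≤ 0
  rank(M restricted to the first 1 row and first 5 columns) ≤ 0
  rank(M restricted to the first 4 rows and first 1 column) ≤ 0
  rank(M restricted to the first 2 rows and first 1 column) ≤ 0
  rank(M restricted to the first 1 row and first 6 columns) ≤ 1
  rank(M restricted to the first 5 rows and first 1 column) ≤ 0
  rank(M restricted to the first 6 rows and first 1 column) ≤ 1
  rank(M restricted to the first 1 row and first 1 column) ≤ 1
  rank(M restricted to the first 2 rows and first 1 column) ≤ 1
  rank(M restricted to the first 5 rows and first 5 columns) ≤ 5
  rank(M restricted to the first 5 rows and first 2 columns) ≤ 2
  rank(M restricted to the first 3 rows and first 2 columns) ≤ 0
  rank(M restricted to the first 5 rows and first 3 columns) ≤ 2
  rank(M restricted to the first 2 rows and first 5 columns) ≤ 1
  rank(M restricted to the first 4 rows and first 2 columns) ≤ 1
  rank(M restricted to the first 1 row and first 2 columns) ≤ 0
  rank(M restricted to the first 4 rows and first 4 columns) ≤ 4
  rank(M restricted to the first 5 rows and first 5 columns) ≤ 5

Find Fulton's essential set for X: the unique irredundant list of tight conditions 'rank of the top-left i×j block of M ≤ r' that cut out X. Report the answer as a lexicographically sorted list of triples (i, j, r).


Propagating the 25 rank bounds to every northwest block:

  i=1: 0 0 0 0 0 1
  i=2: 0 0 0 1 1 2
  i=3: 0 0 1 2 2 3
  i=4: 0 1 2 3 3 4
  i=5: 0 1 2 3 4 5
  i=6: 1 2 3 4 5 6

second differences of R give the permutation w = (6, 4, 3, 2, 5, 1).

Fulton essential set (4 of the 12 Rothe cells):

[(1, 5, 0), (2, 3, 0), (3, 2, 0), (5, 1, 0)]


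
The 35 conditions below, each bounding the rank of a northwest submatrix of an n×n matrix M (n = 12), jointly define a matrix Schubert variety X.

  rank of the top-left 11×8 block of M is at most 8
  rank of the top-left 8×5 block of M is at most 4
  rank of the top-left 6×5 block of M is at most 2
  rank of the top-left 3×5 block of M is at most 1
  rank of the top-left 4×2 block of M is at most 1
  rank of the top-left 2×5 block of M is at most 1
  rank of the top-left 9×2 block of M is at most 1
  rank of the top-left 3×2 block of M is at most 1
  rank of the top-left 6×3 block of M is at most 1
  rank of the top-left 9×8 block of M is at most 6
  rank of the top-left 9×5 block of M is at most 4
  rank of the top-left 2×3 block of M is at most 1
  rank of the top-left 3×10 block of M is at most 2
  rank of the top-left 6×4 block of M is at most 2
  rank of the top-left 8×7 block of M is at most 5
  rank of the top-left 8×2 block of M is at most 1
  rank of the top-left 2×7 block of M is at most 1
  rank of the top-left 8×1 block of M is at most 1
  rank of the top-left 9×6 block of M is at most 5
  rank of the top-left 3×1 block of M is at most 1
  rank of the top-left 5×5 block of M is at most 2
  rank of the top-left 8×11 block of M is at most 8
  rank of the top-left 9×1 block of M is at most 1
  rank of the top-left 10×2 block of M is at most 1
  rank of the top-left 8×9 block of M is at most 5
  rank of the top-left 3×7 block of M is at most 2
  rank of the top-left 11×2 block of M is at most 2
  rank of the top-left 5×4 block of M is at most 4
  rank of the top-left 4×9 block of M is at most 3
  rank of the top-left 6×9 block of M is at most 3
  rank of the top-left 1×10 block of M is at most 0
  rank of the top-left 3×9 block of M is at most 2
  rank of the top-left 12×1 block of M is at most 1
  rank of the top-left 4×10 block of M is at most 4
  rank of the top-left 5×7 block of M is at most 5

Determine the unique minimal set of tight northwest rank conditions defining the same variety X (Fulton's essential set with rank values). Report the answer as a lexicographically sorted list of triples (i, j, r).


Recovering R(i,j) via the rank-extension bound from the 35 conditions:

  i=1: 0, 0, 0, 0, 0, 0, 0, 0, 0, 0, 1, 1
  i=2: 1, 1, 1, 1, 1, 1, 1, 1, 1, 1, 2, 2
  i=3: 1, 1, 1, 1, 1, 2, 2, 2, 2, 2, 3, 3
  i=4: 1, 1, 1, 2, 2, 3, 3, 3, 3, 3, 4, 4
  i=5: 1, 1, 1, 2, 2, 3, 3, 3, 3, 4, 5, 5
  i=6: 1, 1, 1, 2, 2, 3, 3, 3, 3, 4, 5, 6
  i=7: 1, 1, 2, 3, 3, 4, 4, 4, 4, 5, 6, 7
  i=8: 1, 1, 2, 3, 4, 5, 5, 5, 5, 6, 7, 8
  i=9: 1, 1, 2, 3, 4, 5, 6, 6, 6, 7, 8, 9
  i=10: 1, 1, 2, 3, 4, 5, 6, 7, 7, 8, 9, 10
  i=11: 1, 2, 3, 4, 5, 6, 7, 8, 8, 9, 10, 11
  i=12: 1, 2, 3, 4, 5, 6, 7, 8, 9, 10, 11, 12

so w = (11, 1, 6, 4, 10, 12, 3, 5, 7, 8, 2, 9).

Fulton essential set (6 of the 32 Rothe cells):

[(1, 10, 0), (3, 5, 1), (6, 3, 1), (6, 5, 2), (6, 9, 3), (10, 2, 1)]


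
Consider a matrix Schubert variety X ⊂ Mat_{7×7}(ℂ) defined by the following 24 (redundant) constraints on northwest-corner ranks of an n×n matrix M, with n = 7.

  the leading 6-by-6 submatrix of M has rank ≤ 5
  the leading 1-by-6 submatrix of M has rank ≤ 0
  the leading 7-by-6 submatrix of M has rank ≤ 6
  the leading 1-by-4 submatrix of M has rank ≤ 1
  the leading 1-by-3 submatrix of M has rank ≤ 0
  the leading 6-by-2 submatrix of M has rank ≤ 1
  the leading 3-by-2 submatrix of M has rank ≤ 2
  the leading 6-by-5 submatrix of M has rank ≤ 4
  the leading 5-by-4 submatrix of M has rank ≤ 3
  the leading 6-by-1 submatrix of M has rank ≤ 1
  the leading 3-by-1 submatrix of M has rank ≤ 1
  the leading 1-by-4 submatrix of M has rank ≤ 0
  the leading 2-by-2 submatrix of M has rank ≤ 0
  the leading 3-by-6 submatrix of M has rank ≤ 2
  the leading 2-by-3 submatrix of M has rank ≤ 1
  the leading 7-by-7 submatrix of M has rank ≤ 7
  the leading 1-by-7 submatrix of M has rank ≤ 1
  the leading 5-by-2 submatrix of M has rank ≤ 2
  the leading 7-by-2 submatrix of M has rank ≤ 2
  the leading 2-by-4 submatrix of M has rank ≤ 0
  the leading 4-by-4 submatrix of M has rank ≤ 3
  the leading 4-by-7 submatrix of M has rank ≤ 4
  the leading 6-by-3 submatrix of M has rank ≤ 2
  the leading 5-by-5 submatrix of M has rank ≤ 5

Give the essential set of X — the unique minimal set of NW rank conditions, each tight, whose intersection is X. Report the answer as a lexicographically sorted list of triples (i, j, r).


Computing R[i][j] = min implied NW-rank bound (n=7, 24 conditions):

  0 0 0 0 0 0 1
  0 0 0 0 1 1 2
  1 1 1 1 2 2 3
  1 1 2 2 3 3 4
  1 1 2 3 4 4 5
  1 1 2 3 4 5 6
  1 2 3 4 5 6 7

giving w = (7, 5, 1, 3, 4, 6, 2) via Δ²R.

Fulton essential set (3 of the 13 Rothe cells):

[(1, 6, 0), (2, 4, 0), (6, 2, 1)]


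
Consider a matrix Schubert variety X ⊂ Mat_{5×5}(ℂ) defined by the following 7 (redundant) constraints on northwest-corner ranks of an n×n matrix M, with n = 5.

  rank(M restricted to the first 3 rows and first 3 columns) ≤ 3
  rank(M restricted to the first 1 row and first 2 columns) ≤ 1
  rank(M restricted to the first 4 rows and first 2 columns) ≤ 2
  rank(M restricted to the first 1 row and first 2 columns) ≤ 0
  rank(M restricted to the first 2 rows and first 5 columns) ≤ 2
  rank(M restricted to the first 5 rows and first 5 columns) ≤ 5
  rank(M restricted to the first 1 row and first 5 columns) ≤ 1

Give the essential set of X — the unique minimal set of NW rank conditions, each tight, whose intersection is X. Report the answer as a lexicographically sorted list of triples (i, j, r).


Reconstructing r_w from the 7 given conditions:

  R[1]: 0  0  1  1  1
  R[2]: 1  1  2  2  2
  R[3]: 1  2  3  3  3
  R[4]: 1  2  3  4  4
  R[5]: 1  2  3  4  5

so w = (3, 1, 2, 4, 5).

1 SE-corner of the 2-cell Rothe diagram gives Ess(w):

[(1, 2, 0)]
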